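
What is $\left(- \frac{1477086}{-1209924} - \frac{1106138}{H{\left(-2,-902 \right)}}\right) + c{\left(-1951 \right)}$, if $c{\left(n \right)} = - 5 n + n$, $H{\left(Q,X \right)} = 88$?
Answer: $- \frac{1921572739}{403308} \approx -4764.5$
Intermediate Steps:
$c{\left(n \right)} = - 4 n$
$\left(- \frac{1477086}{-1209924} - \frac{1106138}{H{\left(-2,-902 \right)}}\right) + c{\left(-1951 \right)} = \left(- \frac{1477086}{-1209924} - \frac{1106138}{88}\right) - -7804 = \left(\left(-1477086\right) \left(- \frac{1}{1209924}\right) - \frac{50279}{4}\right) + 7804 = \left(\frac{246181}{201654} - \frac{50279}{4}\right) + 7804 = - \frac{5068988371}{403308} + 7804 = - \frac{1921572739}{403308}$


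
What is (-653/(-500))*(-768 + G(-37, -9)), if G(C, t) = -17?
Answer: -102521/100 ≈ -1025.2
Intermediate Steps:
(-653/(-500))*(-768 + G(-37, -9)) = (-653/(-500))*(-768 - 17) = -653*(-1/500)*(-785) = (653/500)*(-785) = -102521/100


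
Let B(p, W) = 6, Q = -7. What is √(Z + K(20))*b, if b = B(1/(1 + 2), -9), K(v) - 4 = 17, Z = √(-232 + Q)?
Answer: 6*√(21 + I*√239) ≈ 29.11 + 9.5594*I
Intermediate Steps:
Z = I*√239 (Z = √(-232 - 7) = √(-239) = I*√239 ≈ 15.46*I)
K(v) = 21 (K(v) = 4 + 17 = 21)
b = 6
√(Z + K(20))*b = √(I*√239 + 21)*6 = √(21 + I*√239)*6 = 6*√(21 + I*√239)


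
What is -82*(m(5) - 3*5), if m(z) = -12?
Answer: 2214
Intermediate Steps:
-82*(m(5) - 3*5) = -82*(-12 - 3*5) = -82*(-12 - 15) = -82*(-27) = 2214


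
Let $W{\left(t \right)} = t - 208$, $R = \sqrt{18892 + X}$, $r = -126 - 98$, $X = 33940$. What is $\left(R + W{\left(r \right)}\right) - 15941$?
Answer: $-16373 + 4 \sqrt{3302} \approx -16143.0$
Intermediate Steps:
$r = -224$ ($r = -126 - 98 = -224$)
$R = 4 \sqrt{3302}$ ($R = \sqrt{18892 + 33940} = \sqrt{52832} = 4 \sqrt{3302} \approx 229.85$)
$W{\left(t \right)} = -208 + t$ ($W{\left(t \right)} = t - 208 = -208 + t$)
$\left(R + W{\left(r \right)}\right) - 15941 = \left(4 \sqrt{3302} - 432\right) - 15941 = \left(-432 + 4 \sqrt{3302}\right) - 15941 = -16373 + 4 \sqrt{3302}$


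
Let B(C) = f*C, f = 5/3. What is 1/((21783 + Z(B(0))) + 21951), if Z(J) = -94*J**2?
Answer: 1/43734 ≈ 2.2866e-5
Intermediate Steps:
f = 5/3 (f = 5*(1/3) = 5/3 ≈ 1.6667)
B(C) = 5*C/3
1/((21783 + Z(B(0))) + 21951) = 1/((21783 - 94*((5/3)*0)**2) + 21951) = 1/((21783 - 94*0**2) + 21951) = 1/((21783 - 94*0) + 21951) = 1/((21783 + 0) + 21951) = 1/(21783 + 21951) = 1/43734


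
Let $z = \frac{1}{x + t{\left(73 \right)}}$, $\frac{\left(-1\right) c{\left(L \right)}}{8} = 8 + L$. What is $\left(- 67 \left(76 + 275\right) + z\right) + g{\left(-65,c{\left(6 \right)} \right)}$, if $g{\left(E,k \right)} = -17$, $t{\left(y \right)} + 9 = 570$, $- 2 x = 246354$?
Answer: $- \frac{2885644945}{122616} \approx -23534.0$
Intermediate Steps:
$x = -123177$ ($x = \left(- \frac{1}{2}\right) 246354 = -123177$)
$c{\left(L \right)} = -64 - 8 L$ ($c{\left(L \right)} = - 8 \left(8 + L\right) = -64 - 8 L$)
$t{\left(y \right)} = 561$ ($t{\left(y \right)} = -9 + 570 = 561$)
$z = - \frac{1}{122616}$ ($z = \frac{1}{-123177 + 561} = \frac{1}{-122616} = - \frac{1}{122616} \approx -8.1555 \cdot 10^{-6}$)
$\left(- 67 \left(76 + 275\right) + z\right) + g{\left(-65,c{\left(6 \right)} \right)} = \left(- 67 \left(76 + 275\right) - \frac{1}{122616}\right) - 17 = \left(\left(-67\right) 351 - \frac{1}{122616}\right) - 17 = \left(-23517 - \frac{1}{122616}\right) - 17 = - \frac{2883560473}{122616} - 17 = - \frac{2885644945}{122616}$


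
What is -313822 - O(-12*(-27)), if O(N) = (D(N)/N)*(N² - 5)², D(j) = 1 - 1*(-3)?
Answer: -11044330423/81 ≈ -1.3635e+8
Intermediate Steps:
D(j) = 4 (D(j) = 1 + 3 = 4)
O(N) = 4*(-5 + N²)²/N (O(N) = (4/N)*(N² - 5)² = (4/N)*(-5 + N²)² = 4*(-5 + N²)²/N)
-313822 - O(-12*(-27)) = -313822 - 4*(-5 + (-12*(-27))²)²/((-12*(-27))) = -313822 - 4*(-5 + 324²)²/324 = -313822 - 4*(-5 + 104976)²/324 = -313822 - 4*104971²/324 = -313822 - 4*11018910841/324 = -313822 - 1*11018910841/81 = -313822 - 11018910841/81 = -11044330423/81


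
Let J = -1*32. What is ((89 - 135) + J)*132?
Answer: -10296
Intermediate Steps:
J = -32
((89 - 135) + J)*132 = ((89 - 135) - 32)*132 = (-46 - 32)*132 = -78*132 = -10296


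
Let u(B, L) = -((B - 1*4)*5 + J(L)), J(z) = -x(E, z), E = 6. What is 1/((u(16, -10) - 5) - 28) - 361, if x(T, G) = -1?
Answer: -33935/94 ≈ -361.01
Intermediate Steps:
J(z) = 1 (J(z) = -1*(-1) = 1)
u(B, L) = 19 - 5*B (u(B, L) = -((B - 1*4)*5 + 1) = -((B - 4)*5 + 1) = -((-4 + B)*5 + 1) = -((-20 + 5*B) + 1) = -(-19 + 5*B) = 19 - 5*B)
1/((u(16, -10) - 5) - 28) - 361 = 1/(((19 - 5*16) - 5) - 28) - 361 = 1/(((19 - 80) - 5) - 28) - 361 = 1/((-61 - 5) - 28) - 361 = 1/(-66 - 28) - 361 = 1/(-94) - 361 = -1/94 - 361 = -33935/94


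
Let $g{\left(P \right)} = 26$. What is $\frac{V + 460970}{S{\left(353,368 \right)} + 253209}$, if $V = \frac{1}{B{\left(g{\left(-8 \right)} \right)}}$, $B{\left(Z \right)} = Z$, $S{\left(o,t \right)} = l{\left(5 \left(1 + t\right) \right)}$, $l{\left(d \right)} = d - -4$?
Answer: $\frac{11985221}{6631508} \approx 1.8073$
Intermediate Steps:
$l{\left(d \right)} = 4 + d$ ($l{\left(d \right)} = d + 4 = 4 + d$)
$S{\left(o,t \right)} = 9 + 5 t$ ($S{\left(o,t \right)} = 4 + 5 \left(1 + t\right) = 4 + \left(5 + 5 t\right) = 9 + 5 t$)
$V = \frac{1}{26} \approx 0.038462$
$\frac{V + 460970}{S{\left(353,368 \right)} + 253209} = \frac{\frac{1}{26} + 460970}{\left(9 + 5 \cdot 368\right) + 253209} = \frac{11985221}{26 \left(\left(9 + 1840\right) + 253209\right)} = \frac{11985221}{26 \left(1849 + 253209\right)} = \frac{11985221}{26 \cdot 255058} = \frac{11985221}{26} \cdot \frac{1}{255058} = \frac{11985221}{6631508}$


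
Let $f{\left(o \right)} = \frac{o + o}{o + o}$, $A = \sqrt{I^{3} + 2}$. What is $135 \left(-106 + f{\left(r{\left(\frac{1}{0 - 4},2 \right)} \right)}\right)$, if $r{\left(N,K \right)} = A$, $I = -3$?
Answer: $-14175$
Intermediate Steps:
$A = 5 i$ ($A = \sqrt{\left(-3\right)^{3} + 2} = \sqrt{-27 + 2} = \sqrt{-25} = 5 i \approx 5.0 i$)
$r{\left(N,K \right)} = 5 i$
$f{\left(o \right)} = 1$ ($f{\left(o \right)} = \frac{2 o}{2 o} = 2 o \frac{1}{2 o} = 1$)
$135 \left(-106 + f{\left(r{\left(\frac{1}{0 - 4},2 \right)} \right)}\right) = 135 \left(-106 + 1\right) = 135 \left(-105\right) = -14175$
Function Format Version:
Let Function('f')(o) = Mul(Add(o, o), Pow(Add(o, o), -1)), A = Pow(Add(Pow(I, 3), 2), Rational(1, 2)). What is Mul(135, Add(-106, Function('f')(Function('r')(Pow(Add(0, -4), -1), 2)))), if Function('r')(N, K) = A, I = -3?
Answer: -14175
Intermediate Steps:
A = Mul(5, I) (A = Pow(Add(Pow(-3, 3), 2), Rational(1, 2)) = Pow(Add(-27, 2), Rational(1, 2)) = Pow(-25, Rational(1, 2)) = Mul(5, I) ≈ Mul(5.0000, I))
Function('r')(N, K) = Mul(5, I)
Function('f')(o) = 1 (Function('f')(o) = Mul(Mul(2, o), Pow(Mul(2, o), -1)) = Mul(Mul(2, o), Mul(Rational(1, 2), Pow(o, -1))) = 1)
Mul(135, Add(-106, Function('f')(Function('r')(Pow(Add(0, -4), -1), 2)))) = Mul(135, Add(-106, 1)) = Mul(135, -105) = -14175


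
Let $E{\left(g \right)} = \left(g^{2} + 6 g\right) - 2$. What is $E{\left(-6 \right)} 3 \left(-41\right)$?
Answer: $246$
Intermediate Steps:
$E{\left(g \right)} = -2 + g^{2} + 6 g$
$E{\left(-6 \right)} 3 \left(-41\right) = \left(-2 + \left(-6\right)^{2} + 6 \left(-6\right)\right) 3 \left(-41\right) = \left(-2 + 36 - 36\right) 3 \left(-41\right) = \left(-2\right) 3 \left(-41\right) = \left(-6\right) \left(-41\right) = 246$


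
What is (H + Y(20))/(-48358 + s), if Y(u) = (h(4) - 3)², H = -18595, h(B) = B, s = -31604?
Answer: 3099/13327 ≈ 0.23254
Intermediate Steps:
Y(u) = 1 (Y(u) = (4 - 3)² = 1² = 1)
(H + Y(20))/(-48358 + s) = (-18595 + 1)/(-48358 - 31604) = -18594/(-79962) = -18594*(-1/79962) = 3099/13327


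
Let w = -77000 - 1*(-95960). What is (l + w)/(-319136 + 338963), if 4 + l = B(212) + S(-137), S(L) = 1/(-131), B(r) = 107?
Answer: 2497252/2597337 ≈ 0.96147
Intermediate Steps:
S(L) = -1/131
w = 18960 (w = -77000 + 95960 = 18960)
l = 13492/131 (l = -4 + (107 - 1/131) = -4 + 14016/131 = 13492/131 ≈ 102.99)
(l + w)/(-319136 + 338963) = (13492/131 + 18960)/(-319136 + 338963) = (2497252/131)/19827 = (2497252/131)*(1/19827) = 2497252/2597337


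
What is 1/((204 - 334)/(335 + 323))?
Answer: -329/65 ≈ -5.0615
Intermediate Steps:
1/((204 - 334)/(335 + 323)) = 1/(-130/658) = 1/(-130*1/658) = 1/(-65/329) = -329/65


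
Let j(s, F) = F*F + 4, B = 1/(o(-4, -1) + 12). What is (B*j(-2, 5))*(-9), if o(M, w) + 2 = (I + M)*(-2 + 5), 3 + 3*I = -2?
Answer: 261/7 ≈ 37.286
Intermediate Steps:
I = -5/3 (I = -1 + (⅓)*(-2) = -1 - ⅔ = -5/3 ≈ -1.6667)
o(M, w) = -7 + 3*M (o(M, w) = -2 + (-5/3 + M)*(-2 + 5) = -2 + (-5/3 + M)*3 = -2 + (-5 + 3*M) = -7 + 3*M)
B = -⅐ (B = 1/((-7 + 3*(-4)) + 12) = 1/((-7 - 12) + 12) = 1/(-19 + 12) = 1/(-7) = -⅐ ≈ -0.14286)
j(s, F) = 4 + F² (j(s, F) = F² + 4 = 4 + F²)
(B*j(-2, 5))*(-9) = -(4 + 5²)/7*(-9) = -(4 + 25)/7*(-9) = -⅐*29*(-9) = -29/7*(-9) = 261/7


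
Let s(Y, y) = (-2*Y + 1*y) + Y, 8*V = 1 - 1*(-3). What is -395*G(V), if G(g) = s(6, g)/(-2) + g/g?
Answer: -5925/4 ≈ -1481.3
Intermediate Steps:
V = 1/2 (V = (1 - 1*(-3))/8 = (1 + 3)/8 = (1/8)*4 = 1/2 ≈ 0.50000)
s(Y, y) = y - Y (s(Y, y) = (-2*Y + y) + Y = (y - 2*Y) + Y = y - Y)
G(g) = 4 - g/2 (G(g) = (g - 1*6)/(-2) + g/g = (g - 6)*(-1/2) + 1 = (-6 + g)*(-1/2) + 1 = (3 - g/2) + 1 = 4 - g/2)
-395*G(V) = -395*(4 - 1/2*1/2) = -395*(4 - 1/4) = -395*15/4 = -5925/4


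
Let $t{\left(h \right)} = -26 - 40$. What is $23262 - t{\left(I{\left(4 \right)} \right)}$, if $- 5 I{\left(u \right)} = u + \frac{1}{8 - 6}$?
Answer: $23328$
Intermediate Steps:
$I{\left(u \right)} = - \frac{1}{10} - \frac{u}{5}$ ($I{\left(u \right)} = - \frac{u + \frac{1}{8 - 6}}{5} = - \frac{u + \frac{1}{2}}{5} = - \frac{\frac{1}{2} + u}{5} = - \frac{1}{10} - \frac{u}{5}$)
$t{\left(h \right)} = -66$ ($t{\left(h \right)} = -26 - 40 = -66$)
$23262 - t{\left(I{\left(4 \right)} \right)} = 23262 - -66 = 23262 + 66 = 23328$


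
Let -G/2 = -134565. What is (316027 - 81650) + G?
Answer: 503507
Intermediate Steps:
G = 269130 (G = -2*(-134565) = 269130)
(316027 - 81650) + G = (316027 - 81650) + 269130 = 234377 + 269130 = 503507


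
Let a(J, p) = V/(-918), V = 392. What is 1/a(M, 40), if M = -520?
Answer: -459/196 ≈ -2.3418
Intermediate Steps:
a(J, p) = -196/459 (a(J, p) = 392/(-918) = 392*(-1/918) = -196/459)
1/a(M, 40) = 1/(-196/459) = -459/196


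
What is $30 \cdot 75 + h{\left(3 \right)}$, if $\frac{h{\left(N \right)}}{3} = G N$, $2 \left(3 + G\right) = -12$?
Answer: $2169$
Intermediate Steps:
$G = -9$ ($G = -3 + \frac{1}{2} \left(-12\right) = -3 - 6 = -9$)
$h{\left(N \right)} = - 27 N$ ($h{\left(N \right)} = 3 \left(- 9 N\right) = - 27 N$)
$30 \cdot 75 + h{\left(3 \right)} = 30 \cdot 75 - 81 = 2250 - 81 = 2169$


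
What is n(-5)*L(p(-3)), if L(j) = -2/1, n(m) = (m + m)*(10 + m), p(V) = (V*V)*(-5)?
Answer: 100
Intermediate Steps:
p(V) = -5*V² (p(V) = V²*(-5) = -5*V²)
n(m) = 2*m*(10 + m) (n(m) = (2*m)*(10 + m) = 2*m*(10 + m))
L(j) = -2 (L(j) = -2*1 = -2)
n(-5)*L(p(-3)) = (2*(-5)*(10 - 5))*(-2) = (2*(-5)*5)*(-2) = -50*(-2) = 100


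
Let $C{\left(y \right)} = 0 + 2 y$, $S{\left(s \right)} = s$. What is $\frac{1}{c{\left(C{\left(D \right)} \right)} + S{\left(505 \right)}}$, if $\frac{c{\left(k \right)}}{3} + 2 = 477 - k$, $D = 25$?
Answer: $\frac{1}{1780} \approx 0.0005618$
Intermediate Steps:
$C{\left(y \right)} = 2 y$
$c{\left(k \right)} = 1425 - 3 k$ ($c{\left(k \right)} = -6 + 3 \left(477 - k\right) = -6 - \left(-1431 + 3 k\right) = 1425 - 3 k$)
$\frac{1}{c{\left(C{\left(D \right)} \right)} + S{\left(505 \right)}} = \frac{1}{\left(1425 - 3 \cdot 2 \cdot 25\right) + 505} = \frac{1}{\left(1425 - 150\right) + 505} = \frac{1}{1275 + 505} = \frac{1}{1780}$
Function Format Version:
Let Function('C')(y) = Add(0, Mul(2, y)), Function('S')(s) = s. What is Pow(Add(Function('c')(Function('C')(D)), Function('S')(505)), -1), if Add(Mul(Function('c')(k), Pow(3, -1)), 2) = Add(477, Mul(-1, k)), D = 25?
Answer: Rational(1, 1780) ≈ 0.00056180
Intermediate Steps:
Function('C')(y) = Mul(2, y)
Function('c')(k) = Add(1425, Mul(-3, k)) (Function('c')(k) = Add(-6, Mul(3, Add(477, Mul(-1, k)))) = Add(-6, Add(1431, Mul(-3, k))) = Add(1425, Mul(-3, k)))
Pow(Add(Function('c')(Function('C')(D)), Function('S')(505)), -1) = Pow(Add(Add(1425, Mul(-3, Mul(2, 25))), 505), -1) = Pow(Add(Add(1425, Mul(-3, 50)), 505), -1) = Pow(Add(Add(1425, -150), 505), -1) = Pow(Add(1275, 505), -1) = Pow(1780, -1) = Rational(1, 1780)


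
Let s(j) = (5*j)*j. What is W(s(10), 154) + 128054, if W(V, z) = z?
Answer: 128208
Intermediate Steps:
s(j) = 5*j**2
W(s(10), 154) + 128054 = 154 + 128054 = 128208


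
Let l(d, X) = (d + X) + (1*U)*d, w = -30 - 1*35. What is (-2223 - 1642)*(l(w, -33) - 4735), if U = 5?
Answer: 19935670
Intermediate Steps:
w = -65 (w = -30 - 35 = -65)
l(d, X) = X + 6*d (l(d, X) = (d + X) + (1*5)*d = (X + d) + 5*d = X + 6*d)
(-2223 - 1642)*(l(w, -33) - 4735) = (-2223 - 1642)*((-33 + 6*(-65)) - 4735) = -3865*((-33 - 390) - 4735) = -3865*(-423 - 4735) = -3865*(-5158) = 19935670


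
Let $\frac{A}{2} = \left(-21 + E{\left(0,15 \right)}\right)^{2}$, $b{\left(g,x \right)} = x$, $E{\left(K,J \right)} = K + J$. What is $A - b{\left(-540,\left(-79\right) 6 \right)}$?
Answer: $546$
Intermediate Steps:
$E{\left(K,J \right)} = J + K$
$A = 72$ ($A = 2 \left(-21 + \left(15 + 0\right)\right)^{2} = 2 \left(-21 + 15\right)^{2} = 2 \left(-6\right)^{2} = 2 \cdot 36 = 72$)
$A - b{\left(-540,\left(-79\right) 6 \right)} = 72 - \left(-79\right) 6 = 72 - -474 = 72 + 474 = 546$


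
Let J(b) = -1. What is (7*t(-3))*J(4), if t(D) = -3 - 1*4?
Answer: 49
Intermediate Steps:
t(D) = -7 (t(D) = -3 - 4 = -7)
(7*t(-3))*J(4) = (7*(-7))*(-1) = -49*(-1) = 49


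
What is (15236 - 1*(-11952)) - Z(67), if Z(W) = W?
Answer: 27121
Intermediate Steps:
(15236 - 1*(-11952)) - Z(67) = (15236 - 1*(-11952)) - 1*67 = (15236 + 11952) - 67 = 27188 - 67 = 27121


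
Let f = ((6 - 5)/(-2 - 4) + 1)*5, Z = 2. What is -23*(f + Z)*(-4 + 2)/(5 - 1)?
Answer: 851/12 ≈ 70.917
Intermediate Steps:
f = 25/6 (f = (1/(-6) + 1)*5 = (1*(-⅙) + 1)*5 = (-⅙ + 1)*5 = (⅚)*5 = 25/6 ≈ 4.1667)
-23*(f + Z)*(-4 + 2)/(5 - 1) = -23*(25/6 + 2)*(-4 + 2)/(5 - 1) = -851*(-2/4)/6 = -851*(-2*¼)/6 = -851*(-1)/(6*2) = -23*(-37/12) = 851/12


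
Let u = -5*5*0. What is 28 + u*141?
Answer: 28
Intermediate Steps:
u = 0 (u = -25*0 = 0)
28 + u*141 = 28 + 0*141 = 28 + 0 = 28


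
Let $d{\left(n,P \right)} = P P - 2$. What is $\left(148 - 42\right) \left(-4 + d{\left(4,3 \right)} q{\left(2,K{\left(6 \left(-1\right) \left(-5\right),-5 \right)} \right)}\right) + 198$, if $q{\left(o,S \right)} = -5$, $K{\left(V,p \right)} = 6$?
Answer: $-3936$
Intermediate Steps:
$d{\left(n,P \right)} = -2 + P^{2}$ ($d{\left(n,P \right)} = P^{2} - 2 = -2 + P^{2}$)
$\left(148 - 42\right) \left(-4 + d{\left(4,3 \right)} q{\left(2,K{\left(6 \left(-1\right) \left(-5\right),-5 \right)} \right)}\right) + 198 = \left(148 - 42\right) \left(-4 + \left(-2 + 3^{2}\right) \left(-5\right)\right) + 198 = \left(148 - 42\right) \left(-4 + \left(-2 + 9\right) \left(-5\right)\right) + 198 = 106 \left(-4 + 7 \left(-5\right)\right) + 198 = 106 \left(-4 - 35\right) + 198 = 106 \left(-39\right) + 198 = -4134 + 198 = -3936$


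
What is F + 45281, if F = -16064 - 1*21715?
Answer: 7502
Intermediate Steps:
F = -37779 (F = -16064 - 21715 = -37779)
F + 45281 = -37779 + 45281 = 7502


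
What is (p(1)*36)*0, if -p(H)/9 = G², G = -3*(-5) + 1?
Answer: 0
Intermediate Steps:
G = 16 (G = 15 + 1 = 16)
p(H) = -2304 (p(H) = -9*16² = -9*256 = -2304)
(p(1)*36)*0 = -2304*36*0 = -82944*0 = 0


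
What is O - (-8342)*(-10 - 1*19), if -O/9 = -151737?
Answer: 1123715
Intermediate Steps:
O = 1365633 (O = -9*(-151737) = 1365633)
O - (-8342)*(-10 - 1*19) = 1365633 - (-8342)*(-10 - 1*19) = 1365633 - (-8342)*(-10 - 19) = 1365633 - (-8342)*(-29) = 1365633 - 1*241918 = 1365633 - 241918 = 1123715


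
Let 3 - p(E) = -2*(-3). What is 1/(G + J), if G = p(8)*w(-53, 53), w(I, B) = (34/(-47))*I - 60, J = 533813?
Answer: 47/25092265 ≈ 1.8731e-6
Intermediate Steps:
p(E) = -3 (p(E) = 3 - (-2)*(-3) = 3 - 1*6 = 3 - 6 = -3)
w(I, B) = -60 - 34*I/47 (w(I, B) = (34*(-1/47))*I - 60 = -34*I/47 - 60 = -60 - 34*I/47)
G = 3054/47 (G = -3*(-60 - 34/47*(-53)) = -3*(-60 + 1802/47) = -3*(-1018/47) = 3054/47 ≈ 64.979)
1/(G + J) = 1/(3054/47 + 533813) = 1/(25092265/47) = 47/25092265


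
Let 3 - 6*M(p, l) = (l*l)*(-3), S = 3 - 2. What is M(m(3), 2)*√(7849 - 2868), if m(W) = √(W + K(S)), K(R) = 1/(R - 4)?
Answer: 5*√4981/2 ≈ 176.44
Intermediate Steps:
S = 1
K(R) = 1/(-4 + R)
m(W) = √(-⅓ + W) (m(W) = √(W + 1/(-4 + 1)) = √(W + 1/(-3)) = √(W - ⅓) = √(-⅓ + W))
M(p, l) = ½ + l²/2 (M(p, l) = ½ - l*l*(-3)/6 = ½ - l²*(-3)/6 = ½ - (-1)*l²/2 = ½ + l²/2)
M(m(3), 2)*√(7849 - 2868) = (½ + (½)*2²)*√(7849 - 2868) = (½ + (½)*4)*√4981 = (½ + 2)*√4981 = 5*√4981/2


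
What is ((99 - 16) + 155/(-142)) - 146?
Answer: -9101/142 ≈ -64.092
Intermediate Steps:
((99 - 16) + 155/(-142)) - 146 = (83 + 155*(-1/142)) - 146 = (83 - 155/142) - 146 = 11631/142 - 146 = -9101/142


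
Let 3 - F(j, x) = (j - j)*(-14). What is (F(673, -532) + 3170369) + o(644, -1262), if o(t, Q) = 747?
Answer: 3171119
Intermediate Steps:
F(j, x) = 3 (F(j, x) = 3 - (j - j)*(-14) = 3 - 0*(-14) = 3 - 1*0 = 3 + 0 = 3)
(F(673, -532) + 3170369) + o(644, -1262) = (3 + 3170369) + 747 = 3170372 + 747 = 3171119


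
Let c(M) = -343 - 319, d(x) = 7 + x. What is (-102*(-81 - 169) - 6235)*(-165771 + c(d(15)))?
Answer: -3206331745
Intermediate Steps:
c(M) = -662
(-102*(-81 - 169) - 6235)*(-165771 + c(d(15))) = (-102*(-81 - 169) - 6235)*(-165771 - 662) = (-102*(-250) - 6235)*(-166433) = (25500 - 6235)*(-166433) = 19265*(-166433) = -3206331745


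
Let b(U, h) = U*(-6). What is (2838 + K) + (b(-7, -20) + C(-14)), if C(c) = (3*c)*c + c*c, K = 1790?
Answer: 5454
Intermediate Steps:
b(U, h) = -6*U
C(c) = 4*c² (C(c) = 3*c² + c² = 4*c²)
(2838 + K) + (b(-7, -20) + C(-14)) = (2838 + 1790) + (-6*(-7) + 4*(-14)²) = 4628 + (42 + 4*196) = 4628 + (42 + 784) = 4628 + 826 = 5454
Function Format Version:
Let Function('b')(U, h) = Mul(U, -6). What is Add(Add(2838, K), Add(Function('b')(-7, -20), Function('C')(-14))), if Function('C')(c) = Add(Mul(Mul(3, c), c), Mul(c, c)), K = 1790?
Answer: 5454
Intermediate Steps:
Function('b')(U, h) = Mul(-6, U)
Function('C')(c) = Mul(4, Pow(c, 2)) (Function('C')(c) = Add(Mul(3, Pow(c, 2)), Pow(c, 2)) = Mul(4, Pow(c, 2)))
Add(Add(2838, K), Add(Function('b')(-7, -20), Function('C')(-14))) = Add(Add(2838, 1790), Add(Mul(-6, -7), Mul(4, Pow(-14, 2)))) = Add(4628, Add(42, Mul(4, 196))) = Add(4628, Add(42, 784)) = Add(4628, 826) = 5454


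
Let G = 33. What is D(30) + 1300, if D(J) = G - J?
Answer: 1303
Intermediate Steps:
D(J) = 33 - J
D(30) + 1300 = (33 - 1*30) + 1300 = (33 - 30) + 1300 = 3 + 1300 = 1303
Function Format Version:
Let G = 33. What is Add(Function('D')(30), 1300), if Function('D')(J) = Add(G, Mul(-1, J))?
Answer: 1303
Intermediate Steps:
Function('D')(J) = Add(33, Mul(-1, J))
Add(Function('D')(30), 1300) = Add(Add(33, Mul(-1, 30)), 1300) = Add(Add(33, -30), 1300) = Add(3, 1300) = 1303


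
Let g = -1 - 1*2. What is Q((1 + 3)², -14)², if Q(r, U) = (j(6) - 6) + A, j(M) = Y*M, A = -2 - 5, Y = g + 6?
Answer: 25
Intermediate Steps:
g = -3 (g = -1 - 2 = -3)
Y = 3 (Y = -3 + 6 = 3)
A = -7
j(M) = 3*M
Q(r, U) = 5 (Q(r, U) = (3*6 - 6) - 7 = (18 - 6) - 7 = 12 - 7 = 5)
Q((1 + 3)², -14)² = 5² = 25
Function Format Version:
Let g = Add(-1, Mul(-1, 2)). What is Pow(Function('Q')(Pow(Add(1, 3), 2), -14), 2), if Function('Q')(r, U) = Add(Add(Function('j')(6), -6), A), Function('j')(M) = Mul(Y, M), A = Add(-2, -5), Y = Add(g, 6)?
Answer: 25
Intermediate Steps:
g = -3 (g = Add(-1, -2) = -3)
Y = 3 (Y = Add(-3, 6) = 3)
A = -7
Function('j')(M) = Mul(3, M)
Function('Q')(r, U) = 5 (Function('Q')(r, U) = Add(Add(Mul(3, 6), -6), -7) = Add(Add(18, -6), -7) = Add(12, -7) = 5)
Pow(Function('Q')(Pow(Add(1, 3), 2), -14), 2) = Pow(5, 2) = 25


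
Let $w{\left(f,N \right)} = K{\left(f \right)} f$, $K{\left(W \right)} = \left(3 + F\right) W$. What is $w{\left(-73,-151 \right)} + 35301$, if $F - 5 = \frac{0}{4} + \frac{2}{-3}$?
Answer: $\frac{223141}{3} \approx 74380.0$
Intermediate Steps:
$F = \frac{13}{3}$ ($F = 5 + \left(\frac{0}{4} + \frac{2}{-3}\right) = 5 + \left(0 \cdot \frac{1}{4} + 2 \left(- \frac{1}{3}\right)\right) = 5 + \left(0 - \frac{2}{3}\right) = 5 - \frac{2}{3} = \frac{13}{3} \approx 4.3333$)
$K{\left(W \right)} = \frac{22 W}{3}$ ($K{\left(W \right)} = \left(3 + \frac{13}{3}\right) W = \frac{22 W}{3}$)
$w{\left(f,N \right)} = \frac{22 f^{2}}{3}$ ($w{\left(f,N \right)} = \frac{22 f}{3} f = \frac{22 f^{2}}{3}$)
$w{\left(-73,-151 \right)} + 35301 = \frac{22 \left(-73\right)^{2}}{3} + 35301 = \frac{22}{3} \cdot 5329 + 35301 = \frac{117238}{3} + 35301 = \frac{223141}{3}$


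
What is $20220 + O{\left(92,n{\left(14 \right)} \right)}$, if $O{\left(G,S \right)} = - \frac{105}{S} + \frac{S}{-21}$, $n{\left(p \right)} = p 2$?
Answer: $\frac{242579}{12} \approx 20215.0$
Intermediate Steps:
$n{\left(p \right)} = 2 p$
$O{\left(G,S \right)} = - \frac{105}{S} - \frac{S}{21}$ ($O{\left(G,S \right)} = - \frac{105}{S} + S \left(- \frac{1}{21}\right) = - \frac{105}{S} - \frac{S}{21}$)
$20220 + O{\left(92,n{\left(14 \right)} \right)} = 20220 - \left(\frac{15}{4} + \frac{1}{21} \cdot 2 \cdot 14\right) = 20220 - \left(\frac{4}{3} + \frac{105}{28}\right) = 20220 - \frac{61}{12} = \frac{242579}{12}$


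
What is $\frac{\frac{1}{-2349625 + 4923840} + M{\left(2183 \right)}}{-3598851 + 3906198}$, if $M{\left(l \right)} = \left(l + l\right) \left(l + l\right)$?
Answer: $\frac{16356524354847}{263725752535} \approx 62.021$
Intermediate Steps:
$M{\left(l \right)} = 4 l^{2}$ ($M{\left(l \right)} = 2 l 2 l = 4 l^{2}$)
$\frac{\frac{1}{-2349625 + 4923840} + M{\left(2183 \right)}}{-3598851 + 3906198} = \frac{\frac{1}{-2349625 + 4923840} + 4 \cdot 2183^{2}}{-3598851 + 3906198} = \frac{\frac{1}{2574215} + 4 \cdot 4765489}{307347} = \left(\frac{1}{2574215} + 19061956\right) \frac{1}{307347} = \frac{49069573064541}{2574215} \cdot \frac{1}{307347} = \frac{16356524354847}{263725752535}$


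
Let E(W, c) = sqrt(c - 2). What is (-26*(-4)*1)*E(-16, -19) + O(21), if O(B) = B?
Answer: 21 + 104*I*sqrt(21) ≈ 21.0 + 476.59*I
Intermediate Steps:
E(W, c) = sqrt(-2 + c)
(-26*(-4)*1)*E(-16, -19) + O(21) = (-26*(-4)*1)*sqrt(-2 - 19) + 21 = (104*1)*sqrt(-21) + 21 = 104*(I*sqrt(21)) + 21 = 104*I*sqrt(21) + 21 = 21 + 104*I*sqrt(21)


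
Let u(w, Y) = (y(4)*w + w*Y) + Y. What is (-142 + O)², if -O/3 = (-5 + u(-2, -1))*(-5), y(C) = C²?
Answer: 465124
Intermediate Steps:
u(w, Y) = Y + 16*w + Y*w (u(w, Y) = (4²*w + w*Y) + Y = (16*w + Y*w) + Y = Y + 16*w + Y*w)
O = -540 (O = -3*(-5 + (-1 + 16*(-2) - 1*(-2)))*(-5) = -3*(-5 + (-1 - 32 + 2))*(-5) = -3*(-5 - 31)*(-5) = -(-108)*(-5) = -3*180 = -540)
(-142 + O)² = (-142 - 540)² = (-682)² = 465124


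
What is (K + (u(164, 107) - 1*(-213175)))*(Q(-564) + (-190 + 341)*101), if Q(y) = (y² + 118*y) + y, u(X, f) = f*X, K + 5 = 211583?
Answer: 117754237531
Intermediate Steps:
K = 211578 (K = -5 + 211583 = 211578)
u(X, f) = X*f
Q(y) = y² + 119*y
(K + (u(164, 107) - 1*(-213175)))*(Q(-564) + (-190 + 341)*101) = (211578 + (164*107 - 1*(-213175)))*(-564*(119 - 564) + (-190 + 341)*101) = (211578 + (17548 + 213175))*(-564*(-445) + 151*101) = (211578 + 230723)*(250980 + 15251) = 442301*266231 = 117754237531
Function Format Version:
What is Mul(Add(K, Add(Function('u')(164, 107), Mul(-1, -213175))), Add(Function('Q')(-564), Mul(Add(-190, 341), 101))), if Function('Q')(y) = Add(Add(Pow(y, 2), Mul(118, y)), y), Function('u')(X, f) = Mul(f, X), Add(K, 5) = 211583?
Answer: 117754237531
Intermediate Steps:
K = 211578 (K = Add(-5, 211583) = 211578)
Function('u')(X, f) = Mul(X, f)
Function('Q')(y) = Add(Pow(y, 2), Mul(119, y))
Mul(Add(K, Add(Function('u')(164, 107), Mul(-1, -213175))), Add(Function('Q')(-564), Mul(Add(-190, 341), 101))) = Mul(Add(211578, Add(Mul(164, 107), Mul(-1, -213175))), Add(Mul(-564, Add(119, -564)), Mul(Add(-190, 341), 101))) = Mul(Add(211578, Add(17548, 213175)), Add(Mul(-564, -445), Mul(151, 101))) = Mul(Add(211578, 230723), Add(250980, 15251)) = Mul(442301, 266231) = 117754237531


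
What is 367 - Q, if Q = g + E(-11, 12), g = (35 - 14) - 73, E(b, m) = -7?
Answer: 426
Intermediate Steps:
g = -52 (g = 21 - 73 = -52)
Q = -59 (Q = -52 - 7 = -59)
367 - Q = 367 - 1*(-59) = 367 + 59 = 426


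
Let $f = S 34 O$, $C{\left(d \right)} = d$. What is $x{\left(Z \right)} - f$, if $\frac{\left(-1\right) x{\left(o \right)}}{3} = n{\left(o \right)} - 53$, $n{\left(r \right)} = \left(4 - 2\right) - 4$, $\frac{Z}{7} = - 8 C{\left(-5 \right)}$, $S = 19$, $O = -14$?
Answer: $9209$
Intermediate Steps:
$f = -9044$ ($f = 19 \cdot 34 \left(-14\right) = 646 \left(-14\right) = -9044$)
$Z = 280$ ($Z = 7 \left(\left(-8\right) \left(-5\right)\right) = 7 \cdot 40 = 280$)
$n{\left(r \right)} = -2$ ($n{\left(r \right)} = 2 - 4 = -2$)
$x{\left(o \right)} = 165$ ($x{\left(o \right)} = - 3 \left(-2 - 53\right) = \left(-3\right) \left(-55\right) = 165$)
$x{\left(Z \right)} - f = 165 - -9044 = 165 + 9044 = 9209$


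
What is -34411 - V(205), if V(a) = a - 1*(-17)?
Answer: -34633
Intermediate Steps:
V(a) = 17 + a (V(a) = a + 17 = 17 + a)
-34411 - V(205) = -34411 - (17 + 205) = -34411 - 1*222 = -34411 - 222 = -34633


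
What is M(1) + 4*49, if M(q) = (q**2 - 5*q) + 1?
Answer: 193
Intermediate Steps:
M(q) = 1 + q**2 - 5*q
M(1) + 4*49 = (1 + 1**2 - 5*1) + 4*49 = (1 + 1 - 5) + 196 = -3 + 196 = 193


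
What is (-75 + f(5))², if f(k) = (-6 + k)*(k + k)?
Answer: 7225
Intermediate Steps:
f(k) = 2*k*(-6 + k) (f(k) = (-6 + k)*(2*k) = 2*k*(-6 + k))
(-75 + f(5))² = (-75 + 2*5*(-6 + 5))² = (-75 + 2*5*(-1))² = (-75 - 10)² = (-85)² = 7225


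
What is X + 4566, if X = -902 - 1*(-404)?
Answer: 4068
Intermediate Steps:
X = -498 (X = -902 + 404 = -498)
X + 4566 = -498 + 4566 = 4068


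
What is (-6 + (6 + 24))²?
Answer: 576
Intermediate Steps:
(-6 + (6 + 24))² = (-6 + 30)² = 24² = 576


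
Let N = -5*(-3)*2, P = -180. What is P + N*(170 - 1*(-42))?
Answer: 6180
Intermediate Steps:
N = 30 (N = 15*2 = 30)
P + N*(170 - 1*(-42)) = -180 + 30*(170 - 1*(-42)) = -180 + 30*(170 + 42) = -180 + 30*212 = -180 + 6360 = 6180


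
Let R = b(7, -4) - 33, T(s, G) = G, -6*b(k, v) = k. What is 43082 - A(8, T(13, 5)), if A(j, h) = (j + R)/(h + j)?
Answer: 3360553/78 ≈ 43084.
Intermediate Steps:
b(k, v) = -k/6
R = -205/6 (R = -⅙*7 - 33 = -7/6 - 33 = -205/6 ≈ -34.167)
A(j, h) = (-205/6 + j)/(h + j) (A(j, h) = (j - 205/6)/(h + j) = (-205/6 + j)/(h + j))
43082 - A(8, T(13, 5)) = 43082 - (-205/6 + 8)/(5 + 8) = 43082 - (-157)/(13*6) = 43082 - 1*(-157/78) = 43082 + 157/78 = 3360553/78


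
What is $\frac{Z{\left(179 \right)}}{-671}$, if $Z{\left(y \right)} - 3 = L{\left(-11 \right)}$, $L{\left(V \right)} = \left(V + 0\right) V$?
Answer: $- \frac{124}{671} \approx -0.1848$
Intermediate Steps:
$L{\left(V \right)} = V^{2}$ ($L{\left(V \right)} = V V = V^{2}$)
$Z{\left(y \right)} = 124$ ($Z{\left(y \right)} = 3 + \left(-11\right)^{2} = 3 + 121 = 124$)
$\frac{Z{\left(179 \right)}}{-671} = \frac{124}{-671} = 124 \left(- \frac{1}{671}\right) = - \frac{124}{671}$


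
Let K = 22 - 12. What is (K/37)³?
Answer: 1000/50653 ≈ 0.019742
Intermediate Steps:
K = 10
(K/37)³ = (10/37)³ = 1000/50653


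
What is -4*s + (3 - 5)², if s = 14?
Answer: -52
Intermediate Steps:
-4*s + (3 - 5)² = -4*14 + (3 - 5)² = -56 + (-2)² = -56 + 4 = -52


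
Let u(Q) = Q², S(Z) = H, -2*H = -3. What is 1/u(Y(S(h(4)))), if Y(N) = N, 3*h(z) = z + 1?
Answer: 4/9 ≈ 0.44444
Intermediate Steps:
h(z) = ⅓ + z/3 (h(z) = (z + 1)/3 = (1 + z)/3 = ⅓ + z/3)
H = 3/2 (H = -½*(-3) = 3/2 ≈ 1.5000)
S(Z) = 3/2
1/u(Y(S(h(4)))) = 1/((3/2)²) = 1/(9/4) = 4/9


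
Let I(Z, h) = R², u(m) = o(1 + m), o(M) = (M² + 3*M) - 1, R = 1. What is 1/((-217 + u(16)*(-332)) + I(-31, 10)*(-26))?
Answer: -1/112791 ≈ -8.8660e-6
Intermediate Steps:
o(M) = -1 + M² + 3*M
u(m) = 2 + (1 + m)² + 3*m (u(m) = -1 + (1 + m)² + 3*(1 + m) = -1 + (1 + m)² + (3 + 3*m) = 2 + (1 + m)² + 3*m)
I(Z, h) = 1 (I(Z, h) = 1² = 1)
1/((-217 + u(16)*(-332)) + I(-31, 10)*(-26)) = 1/((-217 + (3 + 16² + 5*16)*(-332)) + 1*(-26)) = 1/((-217 + (3 + 256 + 80)*(-332)) - 26) = 1/((-217 + 339*(-332)) - 26) = 1/((-217 - 112548) - 26) = 1/(-112765 - 26) = 1/(-112791) = -1/112791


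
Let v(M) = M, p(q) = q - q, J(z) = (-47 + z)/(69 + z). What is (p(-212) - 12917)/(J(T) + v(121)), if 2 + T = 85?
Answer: -490846/4607 ≈ -106.54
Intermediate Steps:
T = 83 (T = -2 + 85 = 83)
J(z) = (-47 + z)/(69 + z)
p(q) = 0
(p(-212) - 12917)/(J(T) + v(121)) = (0 - 12917)/((-47 + 83)/(69 + 83) + 121) = -12917/(36/152 + 121) = -12917/((1/152)*36 + 121) = -12917/(9/38 + 121) = -12917/4607/38 = -12917*38/4607 = -490846/4607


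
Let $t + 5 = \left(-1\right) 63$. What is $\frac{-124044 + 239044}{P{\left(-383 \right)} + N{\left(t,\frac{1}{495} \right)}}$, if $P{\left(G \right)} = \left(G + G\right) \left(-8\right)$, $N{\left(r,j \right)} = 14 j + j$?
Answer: $\frac{151800}{8089} \approx 18.766$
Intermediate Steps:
$t = -68$ ($t = -5 - 63 = -68$)
$N{\left(r,j \right)} = 15 j$
$P{\left(G \right)} = - 16 G$ ($P{\left(G \right)} = 2 G \left(-8\right) = - 16 G$)
$\frac{-124044 + 239044}{P{\left(-383 \right)} + N{\left(t,\frac{1}{495} \right)}} = \frac{-124044 + 239044}{\left(-16\right) \left(-383\right) + \frac{15}{495}} = \frac{115000}{6128 + 15 \cdot \frac{1}{495}} = \frac{115000}{6128 + \frac{1}{33}} = \frac{115000}{\frac{202225}{33}} = 115000 \cdot \frac{33}{202225} = \frac{151800}{8089}$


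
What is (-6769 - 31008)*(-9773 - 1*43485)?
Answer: 2011927466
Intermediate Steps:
(-6769 - 31008)*(-9773 - 1*43485) = -37777*(-9773 - 43485) = -37777*(-53258) = 2011927466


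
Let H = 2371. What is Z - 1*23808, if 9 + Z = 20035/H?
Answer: -56450072/2371 ≈ -23809.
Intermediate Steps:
Z = -1304/2371 (Z = -9 + 20035/2371 = -1304/2371 ≈ -0.54998)
Z - 1*23808 = -1304/2371 - 1*23808 = -1304/2371 - 23808 = -56450072/2371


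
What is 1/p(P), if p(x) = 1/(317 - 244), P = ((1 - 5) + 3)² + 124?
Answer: 73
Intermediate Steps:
P = 125 (P = (-4 + 3)² + 124 = (-1)² + 124 = 1 + 124 = 125)
p(x) = 1/73
1/p(P) = 1/(1/73) = 73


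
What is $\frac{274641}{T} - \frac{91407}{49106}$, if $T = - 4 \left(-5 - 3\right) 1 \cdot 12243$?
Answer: $- \frac{3720757981}{3206425376} \approx -1.1604$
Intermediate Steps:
$T = 391776$ ($T = - 4 \left(-5 - 3\right) 1 \cdot 12243 = \left(-4\right) \left(-8\right) 1 \cdot 12243 = 32 \cdot 1 \cdot 12243 = 32 \cdot 12243 = 391776$)
$\frac{274641}{T} - \frac{91407}{49106} = \frac{274641}{391776} - \frac{91407}{49106} = 274641 \cdot \frac{1}{391776} - \frac{91407}{49106} = \frac{91547}{130592} - \frac{91407}{49106} = - \frac{3720757981}{3206425376}$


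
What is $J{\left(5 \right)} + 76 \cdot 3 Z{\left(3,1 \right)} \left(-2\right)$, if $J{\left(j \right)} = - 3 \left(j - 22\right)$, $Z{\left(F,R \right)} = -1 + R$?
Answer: $51$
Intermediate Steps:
$J{\left(j \right)} = 66 - 3 j$ ($J{\left(j \right)} = - 3 \left(-22 + j\right) = 66 - 3 j$)
$J{\left(5 \right)} + 76 \cdot 3 Z{\left(3,1 \right)} \left(-2\right) = \left(66 - 15\right) + 76 \cdot 3 \left(-1 + 1\right) \left(-2\right) = \left(66 - 15\right) + 76 \cdot 3 \cdot 0 \left(-2\right) = 51 + 76 \cdot 0 \left(-2\right) = 51 + 76 \cdot 0 = 51 + 0 = 51$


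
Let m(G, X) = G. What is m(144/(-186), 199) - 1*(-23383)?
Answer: 724849/31 ≈ 23382.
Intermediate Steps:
m(144/(-186), 199) - 1*(-23383) = 144/(-186) - 1*(-23383) = 144*(-1/186) + 23383 = -24/31 + 23383 = 724849/31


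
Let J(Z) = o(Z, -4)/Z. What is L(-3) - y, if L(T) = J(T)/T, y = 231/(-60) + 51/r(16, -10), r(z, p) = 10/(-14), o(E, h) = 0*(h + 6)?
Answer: 301/4 ≈ 75.250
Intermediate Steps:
o(E, h) = 0 (o(E, h) = 0*(6 + h) = 0)
J(Z) = 0 (J(Z) = 0/Z = 0)
r(z, p) = -5/7 (r(z, p) = 10*(-1/14) = -5/7)
y = -301/4 (y = 231/(-60) + 51/(-5/7) = 231*(-1/60) + 51*(-7/5) = -77/20 - 357/5 = -301/4 ≈ -75.250)
L(T) = 0 (L(T) = 0/T = 0)
L(-3) - y = 0 - 1*(-301/4) = 0 + 301/4 = 301/4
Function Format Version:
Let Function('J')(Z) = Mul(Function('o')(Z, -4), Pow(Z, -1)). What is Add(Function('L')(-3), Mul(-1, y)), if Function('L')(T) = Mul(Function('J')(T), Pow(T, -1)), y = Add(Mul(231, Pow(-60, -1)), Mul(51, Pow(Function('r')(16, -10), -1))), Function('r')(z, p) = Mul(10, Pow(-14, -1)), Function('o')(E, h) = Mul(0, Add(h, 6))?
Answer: Rational(301, 4) ≈ 75.250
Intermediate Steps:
Function('o')(E, h) = 0 (Function('o')(E, h) = Mul(0, Add(6, h)) = 0)
Function('J')(Z) = 0 (Function('J')(Z) = Mul(0, Pow(Z, -1)) = 0)
Function('r')(z, p) = Rational(-5, 7) (Function('r')(z, p) = Mul(10, Rational(-1, 14)) = Rational(-5, 7))
y = Rational(-301, 4) (y = Add(Mul(231, Pow(-60, -1)), Mul(51, Pow(Rational(-5, 7), -1))) = Add(Mul(231, Rational(-1, 60)), Mul(51, Rational(-7, 5))) = Add(Rational(-77, 20), Rational(-357, 5)) = Rational(-301, 4) ≈ -75.250)
Function('L')(T) = 0 (Function('L')(T) = Mul(0, Pow(T, -1)) = 0)
Add(Function('L')(-3), Mul(-1, y)) = Add(0, Mul(-1, Rational(-301, 4))) = Add(0, Rational(301, 4)) = Rational(301, 4)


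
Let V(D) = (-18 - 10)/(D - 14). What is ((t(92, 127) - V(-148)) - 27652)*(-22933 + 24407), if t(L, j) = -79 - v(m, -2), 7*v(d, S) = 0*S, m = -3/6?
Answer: -3310935650/81 ≈ -4.0876e+7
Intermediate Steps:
m = -½ (m = -3*⅙ = -½ ≈ -0.50000)
v(d, S) = 0 (v(d, S) = (0*S)/7 = (⅐)*0 = 0)
V(D) = -28/(-14 + D)
t(L, j) = -79 (t(L, j) = -79 - 1*0 = -79 + 0 = -79)
((t(92, 127) - V(-148)) - 27652)*(-22933 + 24407) = ((-79 - (-28)/(-14 - 148)) - 27652)*(-22933 + 24407) = ((-79 - (-28)/(-162)) - 27652)*1474 = ((-79 - (-28)*(-1)/162) - 27652)*1474 = ((-79 - 1*14/81) - 27652)*1474 = ((-79 - 14/81) - 27652)*1474 = (-6413/81 - 27652)*1474 = -2246225/81*1474 = -3310935650/81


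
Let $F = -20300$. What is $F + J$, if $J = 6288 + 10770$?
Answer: $-3242$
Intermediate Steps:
$J = 17058$
$F + J = -20300 + 17058 = -3242$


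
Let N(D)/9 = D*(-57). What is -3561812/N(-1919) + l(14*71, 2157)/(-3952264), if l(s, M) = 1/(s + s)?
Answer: -27985516029612031/7734899342759904 ≈ -3.6181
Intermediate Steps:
N(D) = -513*D (N(D) = 9*(D*(-57)) = 9*(-57*D) = -513*D)
l(s, M) = 1/(2*s)
-3561812/N(-1919) + l(14*71, 2157)/(-3952264) = -3561812/((-513*(-1919))) + (1/(2*((14*71))))/(-3952264) = -3561812/984447 + ((1/2)/994)*(-1/3952264) = -3561812*1/984447 + ((1/2)*(1/994))*(-1/3952264) = -3561812/984447 + (1/1988)*(-1/3952264) = -3561812/984447 - 1/7857100832 = -27985516029612031/7734899342759904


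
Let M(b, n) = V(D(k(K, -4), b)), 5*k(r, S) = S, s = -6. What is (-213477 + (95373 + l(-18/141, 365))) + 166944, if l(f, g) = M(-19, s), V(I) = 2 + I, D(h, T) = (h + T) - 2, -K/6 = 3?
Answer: 244101/5 ≈ 48820.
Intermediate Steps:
K = -18 (K = -6*3 = -18)
k(r, S) = S/5
D(h, T) = -2 + T + h (D(h, T) = (T + h) - 2 = -2 + T + h)
M(b, n) = -⅘ + b (M(b, n) = 2 + (-2 + b + (⅕)*(-4)) = 2 + (-2 + b - ⅘) = 2 + (-14/5 + b) = -⅘ + b)
l(f, g) = -99/5 (l(f, g) = -⅘ - 19 = -99/5)
(-213477 + (95373 + l(-18/141, 365))) + 166944 = (-213477 + (95373 - 99/5)) + 166944 = (-213477 + 476766/5) + 166944 = -590619/5 + 166944 = 244101/5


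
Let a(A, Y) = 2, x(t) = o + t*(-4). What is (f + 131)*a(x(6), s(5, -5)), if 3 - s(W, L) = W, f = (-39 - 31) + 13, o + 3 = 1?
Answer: 148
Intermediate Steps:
o = -2 (o = -3 + 1 = -2)
x(t) = -2 - 4*t (x(t) = -2 + t*(-4) = -2 - 4*t)
f = -57 (f = -70 + 13 = -57)
s(W, L) = 3 - W
(f + 131)*a(x(6), s(5, -5)) = (-57 + 131)*2 = 74*2 = 148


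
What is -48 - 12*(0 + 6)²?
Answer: -480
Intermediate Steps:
-48 - 12*(0 + 6)² = -48 - 12*6² = -48 - 12*36 = -48 - 432 = -480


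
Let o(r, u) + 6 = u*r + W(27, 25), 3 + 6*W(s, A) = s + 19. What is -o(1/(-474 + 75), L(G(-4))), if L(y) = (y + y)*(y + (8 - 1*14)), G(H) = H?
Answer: -257/266 ≈ -0.96617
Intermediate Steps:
W(s, A) = 8/3 + s/6 (W(s, A) = -½ + (s + 19)/6 = -½ + (19 + s)/6 = -½ + (19/6 + s/6) = 8/3 + s/6)
L(y) = 2*y*(-6 + y) (L(y) = (2*y)*(y + (8 - 14)) = (2*y)*(y - 6) = (2*y)*(-6 + y) = 2*y*(-6 + y))
o(r, u) = 7/6 + r*u (o(r, u) = -6 + (u*r + (8/3 + (⅙)*27)) = -6 + (r*u + (8/3 + 9/2)) = -6 + (r*u + 43/6) = -6 + (43/6 + r*u) = 7/6 + r*u)
-o(1/(-474 + 75), L(G(-4))) = -(7/6 + (2*(-4)*(-6 - 4))/(-474 + 75)) = -(7/6 + (2*(-4)*(-10))/(-399)) = -(7/6 - 1/399*80) = -(7/6 - 80/399) = -1*257/266 = -257/266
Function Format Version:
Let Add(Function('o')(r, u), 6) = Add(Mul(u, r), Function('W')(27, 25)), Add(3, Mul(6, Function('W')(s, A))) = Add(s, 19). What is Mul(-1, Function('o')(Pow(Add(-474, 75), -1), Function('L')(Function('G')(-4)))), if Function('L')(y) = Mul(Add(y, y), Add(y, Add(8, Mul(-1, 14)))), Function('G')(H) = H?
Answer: Rational(-257, 266) ≈ -0.96617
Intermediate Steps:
Function('W')(s, A) = Add(Rational(8, 3), Mul(Rational(1, 6), s)) (Function('W')(s, A) = Add(Rational(-1, 2), Mul(Rational(1, 6), Add(s, 19))) = Add(Rational(-1, 2), Mul(Rational(1, 6), Add(19, s))) = Add(Rational(-1, 2), Add(Rational(19, 6), Mul(Rational(1, 6), s))) = Add(Rational(8, 3), Mul(Rational(1, 6), s)))
Function('L')(y) = Mul(2, y, Add(-6, y)) (Function('L')(y) = Mul(Mul(2, y), Add(y, Add(8, -14))) = Mul(Mul(2, y), Add(y, -6)) = Mul(Mul(2, y), Add(-6, y)) = Mul(2, y, Add(-6, y)))
Function('o')(r, u) = Add(Rational(7, 6), Mul(r, u)) (Function('o')(r, u) = Add(-6, Add(Mul(u, r), Add(Rational(8, 3), Mul(Rational(1, 6), 27)))) = Add(-6, Add(Mul(r, u), Add(Rational(8, 3), Rational(9, 2)))) = Add(-6, Add(Mul(r, u), Rational(43, 6))) = Add(-6, Add(Rational(43, 6), Mul(r, u))) = Add(Rational(7, 6), Mul(r, u)))
Mul(-1, Function('o')(Pow(Add(-474, 75), -1), Function('L')(Function('G')(-4)))) = Mul(-1, Add(Rational(7, 6), Mul(Pow(Add(-474, 75), -1), Mul(2, -4, Add(-6, -4))))) = Mul(-1, Add(Rational(7, 6), Mul(Pow(-399, -1), Mul(2, -4, -10)))) = Mul(-1, Add(Rational(7, 6), Mul(Rational(-1, 399), 80))) = Mul(-1, Add(Rational(7, 6), Rational(-80, 399))) = Mul(-1, Rational(257, 266)) = Rational(-257, 266)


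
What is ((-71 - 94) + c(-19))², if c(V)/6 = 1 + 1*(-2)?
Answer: 29241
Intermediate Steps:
c(V) = -6 (c(V) = 6*(1 + 1*(-2)) = 6*(1 - 2) = 6*(-1) = -6)
((-71 - 94) + c(-19))² = ((-71 - 94) - 6)² = (-165 - 6)² = (-171)² = 29241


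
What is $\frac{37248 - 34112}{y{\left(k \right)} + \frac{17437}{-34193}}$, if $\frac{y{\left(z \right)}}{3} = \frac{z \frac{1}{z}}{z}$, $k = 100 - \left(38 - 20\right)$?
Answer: $- \frac{8792798336}{1327255} \approx -6624.8$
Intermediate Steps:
$k = 82$ ($k = 100 - 18 = 82$)
$y{\left(z \right)} = \frac{3}{z}$ ($y{\left(z \right)} = 3 \frac{z \frac{1}{z}}{z} = 3 \cdot 1 \frac{1}{z} = \frac{3}{z}$)
$\frac{37248 - 34112}{y{\left(k \right)} + \frac{17437}{-34193}} = \frac{37248 - 34112}{\frac{3}{82} + \frac{17437}{-34193}} = \frac{3136}{3 \cdot \frac{1}{82} + 17437 \left(- \frac{1}{34193}\right)} = \frac{3136}{\frac{3}{82} - \frac{17437}{34193}} = \frac{3136}{- \frac{1327255}{2803826}} = 3136 \left(- \frac{2803826}{1327255}\right) = - \frac{8792798336}{1327255}$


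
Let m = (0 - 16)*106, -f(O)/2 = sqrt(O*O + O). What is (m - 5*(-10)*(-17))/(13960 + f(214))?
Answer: -46766/256181 - 67*sqrt(46010)/2561810 ≈ -0.18816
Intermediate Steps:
f(O) = -2*sqrt(O + O**2) (f(O) = -2*sqrt(O*O + O) = -2*sqrt(O**2 + O) = -2*sqrt(O + O**2))
m = -1696 (m = -16*106 = -1696)
(m - 5*(-10)*(-17))/(13960 + f(214)) = (-1696 - 5*(-10)*(-17))/(13960 - 2*sqrt(214)*sqrt(1 + 214)) = (-1696 + 50*(-17))/(13960 - 2*sqrt(46010)) = (-1696 - 850)/(13960 - 2*sqrt(46010)) = -2546/(13960 - 2*sqrt(46010))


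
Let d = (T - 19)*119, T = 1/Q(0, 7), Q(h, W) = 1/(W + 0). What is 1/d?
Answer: -1/1428 ≈ -0.00070028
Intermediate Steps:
Q(h, W) = 1/W
T = 7 (T = 1/(1/7) = 1/(⅐) = 7)
d = -1428 (d = (7 - 19)*119 = -12*119 = -1428)
1/d = 1/(-1428) = -1/1428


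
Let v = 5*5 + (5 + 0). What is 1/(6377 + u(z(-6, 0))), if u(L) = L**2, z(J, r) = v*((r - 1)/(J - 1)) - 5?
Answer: 49/312498 ≈ 0.00015680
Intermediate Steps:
v = 30 (v = 25 + 5 = 30)
z(J, r) = -5 + 30*(-1 + r)/(-1 + J) (z(J, r) = 30*((r - 1)/(J - 1)) - 5 = 30*((-1 + r)/(-1 + J)) - 5 = 30*(-1 + r)/(-1 + J) - 5 = -5 + 30*(-1 + r)/(-1 + J))
1/(6377 + u(z(-6, 0))) = 1/(6377 + (5*(-5 - 1*(-6) + 6*0)/(-1 - 6))**2) = 1/(6377 + (5*(-5 + 6 + 0)/(-7))**2) = 1/(6377 + (5*(-1/7)*1)**2) = 1/(6377 + (-5/7)**2) = 1/(6377 + 25/49) = 1/(312498/49) = 49/312498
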